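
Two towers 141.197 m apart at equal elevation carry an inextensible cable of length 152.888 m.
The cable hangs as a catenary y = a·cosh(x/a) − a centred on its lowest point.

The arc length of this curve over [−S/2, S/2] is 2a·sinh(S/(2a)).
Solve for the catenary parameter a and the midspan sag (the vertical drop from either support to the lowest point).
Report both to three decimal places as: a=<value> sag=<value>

seed: a₀ = √(S³/(24(L−S))) = √(141.197³/(24·11.691)) = 100.162868
iter 1: u=0.704837  f(a)=+2.939e-01  f'(a)=-2.452e-01  a ← 100.162868 − (+2.939e-01/-2.452e-01) = 101.361102
iter 2: u=0.696505  f(a)=+5.356e-03  f'(a)=-2.364e-01  a ← 101.361102 − (+5.356e-03/-2.364e-01) = 101.383763
iter 3: u=0.696349  f(a)=+1.853e-06  f'(a)=-2.362e-01  a ← 101.383763 − (+1.853e-06/-2.362e-01) = 101.383771
iter 4: u=0.696349  f(a)=+2.274e-13  f'(a)=-2.362e-01  a ← 101.383771 − (+2.274e-13/-2.362e-01) = 101.383771
converged: |Δa| < 1e-12 after 4 iterations
sag = a·(cosh(S/(2a)) − 1) = 101.383771·(cosh(0.696349) − 1) = 25.590062
T_max/T_min = cosh(S/(2a)) = 1.252408

a=101.384 sag=25.590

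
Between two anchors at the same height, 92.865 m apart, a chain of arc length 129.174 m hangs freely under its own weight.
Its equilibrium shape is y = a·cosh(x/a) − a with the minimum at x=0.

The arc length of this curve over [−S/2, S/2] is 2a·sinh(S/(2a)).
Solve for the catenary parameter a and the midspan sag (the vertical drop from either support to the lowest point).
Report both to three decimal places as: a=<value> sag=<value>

a=31.954 sag=40.105

seed: a₀ = √(S³/(24(L−S))) = √(92.865³/(24·36.309)) = 30.315541
iter 1: u=1.531640  f(a)=+4.505e+00  f'(a)=-3.007e+00  a ← 30.315541 − (+4.505e+00/-3.007e+00) = 31.813848
iter 2: u=1.459506  f(a)=+3.555e-01  f'(a)=-2.549e+00  a ← 31.813848 − (+3.555e-01/-2.549e+00) = 31.953307
iter 3: u=1.453136  f(a)=+2.633e-03  f'(a)=-2.511e+00  a ← 31.953307 − (+2.633e-03/-2.511e+00) = 31.954356
iter 4: u=1.453088  f(a)=+1.468e-07  f'(a)=-2.511e+00  a ← 31.954356 − (+1.468e-07/-2.511e+00) = 31.954356
iter 5: u=1.453088  f(a)=+2.842e-14  f'(a)=-2.511e+00  a ← 31.954356 − (+2.842e-14/-2.511e+00) = 31.954356
converged: |Δa| < 1e-12 after 5 iterations
sag = a·(cosh(S/(2a)) − 1) = 31.954356·(cosh(1.453088) − 1) = 40.105074
T_max/T_min = cosh(S/(2a)) = 2.255074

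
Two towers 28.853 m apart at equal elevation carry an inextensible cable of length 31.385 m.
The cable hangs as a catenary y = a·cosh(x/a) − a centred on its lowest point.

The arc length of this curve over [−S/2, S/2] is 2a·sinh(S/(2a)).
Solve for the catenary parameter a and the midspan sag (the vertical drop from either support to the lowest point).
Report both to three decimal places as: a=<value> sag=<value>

a=20.138 sag=5.392

seed: a₀ = √(S³/(24(L−S))) = √(28.853³/(24·2.532)) = 19.881493
iter 1: u=0.725625  f(a)=+6.750e-02  f'(a)=-2.684e-01  a ← 19.881493 − (+6.750e-02/-2.684e-01) = 20.133009
iter 2: u=0.716560  f(a)=+1.302e-03  f'(a)=-2.581e-01  a ← 20.133009 − (+1.302e-03/-2.581e-01) = 20.138054
iter 3: u=0.716380  f(a)=+5.059e-07  f'(a)=-2.579e-01  a ← 20.138054 − (+5.059e-07/-2.579e-01) = 20.138056
iter 4: u=0.716380  f(a)=+7.816e-14  f'(a)=-2.579e-01  a ← 20.138056 − (+7.816e-14/-2.579e-01) = 20.138056
converged: |Δa| < 1e-12 after 4 iterations
sag = a·(cosh(S/(2a)) − 1) = 20.138056·(cosh(0.716380) − 1) = 5.392237
T_max/T_min = cosh(S/(2a)) = 1.267764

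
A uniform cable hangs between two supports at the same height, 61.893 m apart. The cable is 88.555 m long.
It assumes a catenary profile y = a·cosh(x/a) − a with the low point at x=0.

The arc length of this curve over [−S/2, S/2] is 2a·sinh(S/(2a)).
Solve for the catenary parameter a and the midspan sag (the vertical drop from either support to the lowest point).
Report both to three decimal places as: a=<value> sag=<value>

a=20.387 sag=28.358

seed: a₀ = √(S³/(24(L−S))) = √(61.893³/(24·26.662)) = 19.249095
iter 1: u=1.607686  f(a)=+3.665e+00  f'(a)=-3.556e+00  a ← 19.249095 − (+3.665e+00/-3.556e+00) = 20.279997
iter 2: u=1.525962  f(a)=+3.151e-01  f'(a)=-2.968e+00  a ← 20.279997 − (+3.151e-01/-2.968e+00) = 20.386135
iter 3: u=1.518017  f(a)=+2.811e-03  f'(a)=-2.916e+00  a ← 20.386135 − (+2.811e-03/-2.916e+00) = 20.387099
iter 4: u=1.517945  f(a)=+2.282e-07  f'(a)=-2.915e+00  a ← 20.387099 − (+2.282e-07/-2.915e+00) = 20.387099
iter 5: u=1.517945  f(a)=+2.842e-14  f'(a)=-2.915e+00  a ← 20.387099 − (+2.842e-14/-2.915e+00) = 20.387099
converged: |Δa| < 1e-12 after 5 iterations
sag = a·(cosh(S/(2a)) − 1) = 20.387099·(cosh(1.517945) − 1) = 28.358473
T_max/T_min = cosh(S/(2a)) = 2.391001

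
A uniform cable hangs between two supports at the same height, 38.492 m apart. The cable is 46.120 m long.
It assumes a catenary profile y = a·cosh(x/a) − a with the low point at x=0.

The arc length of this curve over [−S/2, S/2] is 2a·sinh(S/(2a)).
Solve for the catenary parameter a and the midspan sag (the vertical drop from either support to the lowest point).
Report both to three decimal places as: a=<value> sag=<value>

a=18.152 sag=11.195

seed: a₀ = √(S³/(24(L−S))) = √(38.492³/(24·7.628)) = 17.650002
iter 1: u=1.090425  f(a)=+4.665e-01  f'(a)=-9.716e-01  a ← 17.650002 − (+4.665e-01/-9.716e-01) = 18.130187
iter 2: u=1.061544  f(a)=+1.972e-02  f'(a)=-8.910e-01  a ← 18.130187 − (+1.972e-02/-8.910e-01) = 18.152315
iter 3: u=1.060250  f(a)=+3.866e-05  f'(a)=-8.876e-01  a ← 18.152315 − (+3.866e-05/-8.876e-01) = 18.152358
iter 4: u=1.060248  f(a)=+1.492e-10  f'(a)=-8.875e-01  a ← 18.152358 − (+1.492e-10/-8.875e-01) = 18.152358
iter 5: u=1.060248  f(a)=+7.105e-15  f'(a)=-8.875e-01  a ← 18.152358 − (+7.105e-15/-8.875e-01) = 18.152358
converged: |Δa| < 1e-12 after 5 iterations
sag = a·(cosh(S/(2a)) − 1) = 18.152358·(cosh(1.060248) − 1) = 11.195073
T_max/T_min = cosh(S/(2a)) = 1.616728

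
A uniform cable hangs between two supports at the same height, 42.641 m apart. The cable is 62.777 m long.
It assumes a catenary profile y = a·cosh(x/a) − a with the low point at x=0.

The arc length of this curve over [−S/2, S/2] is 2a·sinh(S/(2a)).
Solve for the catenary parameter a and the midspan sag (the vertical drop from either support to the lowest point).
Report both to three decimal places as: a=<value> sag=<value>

a=13.481 sag=20.680

seed: a₀ = √(S³/(24(L−S))) = √(42.641³/(24·20.136)) = 12.666273
iter 1: u=1.683250  f(a)=+3.053e+00  f'(a)=-4.176e+00  a ← 12.666273 − (+3.053e+00/-4.176e+00) = 13.397236
iter 2: u=1.591410  f(a)=+2.842e-01  f'(a)=-3.432e+00  a ← 13.397236 − (+2.842e-01/-3.432e+00) = 13.480050
iter 3: u=1.581634  f(a)=+3.022e-03  f'(a)=-3.359e+00  a ← 13.480050 − (+3.022e-03/-3.359e+00) = 13.480950
iter 4: u=1.581528  f(a)=+3.496e-07  f'(a)=-3.359e+00  a ← 13.480950 − (+3.496e-07/-3.359e+00) = 13.480950
iter 5: u=1.581528  f(a)=+7.105e-15  f'(a)=-3.359e+00  a ← 13.480950 − (+7.105e-15/-3.359e+00) = 13.480950
converged: |Δa| < 1e-12 after 5 iterations
sag = a·(cosh(S/(2a)) − 1) = 13.480950·(cosh(1.581528) − 1) = 20.680050
T_max/T_min = cosh(S/(2a)) = 2.534020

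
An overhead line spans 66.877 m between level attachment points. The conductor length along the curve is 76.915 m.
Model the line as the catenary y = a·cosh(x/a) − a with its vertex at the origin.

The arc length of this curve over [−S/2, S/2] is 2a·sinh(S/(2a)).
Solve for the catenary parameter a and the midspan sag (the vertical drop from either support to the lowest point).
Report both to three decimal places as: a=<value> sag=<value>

a=36.003 sag=16.677

seed: a₀ = √(S³/(24(L−S))) = √(66.877³/(24·10.038)) = 35.235948
iter 1: u=0.948988  f(a)=+4.618e-01  f'(a)=-6.227e-01  a ← 35.235948 − (+4.618e-01/-6.227e-01) = 35.977523
iter 2: u=0.929428  f(a)=+1.498e-02  f'(a)=-5.829e-01  a ← 35.977523 − (+1.498e-02/-5.829e-01) = 36.003223
iter 3: u=0.928764  f(a)=+1.694e-05  f'(a)=-5.816e-01  a ← 36.003223 − (+1.694e-05/-5.816e-01) = 36.003252
iter 4: u=0.928763  f(a)=+2.170e-11  f'(a)=-5.816e-01  a ← 36.003252 − (+2.170e-11/-5.816e-01) = 36.003252
iter 5: u=0.928763  f(a)=+1.421e-14  f'(a)=-5.816e-01  a ← 36.003252 − (+1.421e-14/-5.816e-01) = 36.003252
converged: |Δa| < 1e-12 after 5 iterations
sag = a·(cosh(S/(2a)) − 1) = 36.003252·(cosh(0.928763) − 1) = 16.677043
T_max/T_min = cosh(S/(2a)) = 1.463209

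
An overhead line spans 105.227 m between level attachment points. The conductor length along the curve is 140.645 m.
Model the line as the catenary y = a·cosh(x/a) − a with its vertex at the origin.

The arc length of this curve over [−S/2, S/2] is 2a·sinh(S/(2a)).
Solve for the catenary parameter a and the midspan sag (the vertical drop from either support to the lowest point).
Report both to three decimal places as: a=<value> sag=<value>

a=38.764 sag=41.535

seed: a₀ = √(S³/(24(L−S))) = √(105.227³/(24·35.418)) = 37.023131
iter 1: u=1.421098  f(a)=+3.753e+00  f'(a)=-2.329e+00  a ← 37.023131 − (+3.753e+00/-2.329e+00) = 38.634922
iter 2: u=1.361812  f(a)=+2.590e-01  f'(a)=-2.017e+00  a ← 38.634922 − (+2.590e-01/-2.017e+00) = 38.763315
iter 3: u=1.357301  f(a)=+1.436e-03  f'(a)=-1.995e+00  a ← 38.763315 − (+1.436e-03/-1.995e+00) = 38.764035
iter 4: u=1.357276  f(a)=+4.465e-08  f'(a)=-1.995e+00  a ← 38.764035 − (+4.465e-08/-1.995e+00) = 38.764035
iter 5: u=1.357276  f(a)=+0.000e+00  f'(a)=-1.995e+00  a ← 38.764035 − (+0.000e+00/-1.995e+00) = 38.764035
converged: |Δa| < 1e-12 after 5 iterations
sag = a·(cosh(S/(2a)) − 1) = 38.764035·(cosh(1.357276) − 1) = 41.534810
T_max/T_min = cosh(S/(2a)) = 2.071478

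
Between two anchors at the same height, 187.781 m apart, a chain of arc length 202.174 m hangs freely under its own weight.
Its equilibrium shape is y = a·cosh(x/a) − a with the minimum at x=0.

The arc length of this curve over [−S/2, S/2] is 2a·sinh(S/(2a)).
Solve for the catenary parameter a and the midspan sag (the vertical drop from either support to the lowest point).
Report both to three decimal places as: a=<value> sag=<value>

seed: a₀ = √(S³/(24(L−S))) = √(187.781³/(24·14.393)) = 138.451029
iter 1: u=0.678150  f(a)=+3.346e-01  f'(a)=-2.176e-01  a ← 138.451029 − (+3.346e-01/-2.176e-01) = 139.988488
iter 2: u=0.670702  f(a)=+5.655e-03  f'(a)=-2.103e-01  a ← 139.988488 − (+5.655e-03/-2.103e-01) = 140.015376
iter 3: u=0.670573  f(a)=+1.677e-06  f'(a)=-2.102e-01  a ← 140.015376 − (+1.677e-06/-2.102e-01) = 140.015384
iter 4: u=0.670573  f(a)=+1.705e-13  f'(a)=-2.102e-01  a ← 140.015384 − (+1.705e-13/-2.102e-01) = 140.015384
converged: |Δa| < 1e-12 after 4 iterations
sag = a·(cosh(S/(2a)) − 1) = 140.015384·(cosh(0.670573) − 1) = 32.677666
T_max/T_min = cosh(S/(2a)) = 1.233386

a=140.015 sag=32.678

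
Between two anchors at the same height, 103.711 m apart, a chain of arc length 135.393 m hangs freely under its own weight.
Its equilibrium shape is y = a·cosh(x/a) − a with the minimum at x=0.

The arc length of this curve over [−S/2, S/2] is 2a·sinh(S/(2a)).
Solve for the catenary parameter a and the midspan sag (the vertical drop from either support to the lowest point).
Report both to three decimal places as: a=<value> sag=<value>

a=39.947 sag=38.657

seed: a₀ = √(S³/(24(L−S))) = √(103.711³/(24·31.682)) = 38.302341
iter 1: u=1.353847  f(a)=+3.033e+00  f'(a)=-1.978e+00  a ← 38.302341 − (+3.033e+00/-1.978e+00) = 39.835903
iter 2: u=1.301728  f(a)=+1.917e-01  f'(a)=-1.735e+00  a ← 39.835903 − (+1.917e-01/-1.735e+00) = 39.946376
iter 3: u=1.298128  f(a)=+8.798e-04  f'(a)=-1.719e+00  a ← 39.946376 − (+8.798e-04/-1.719e+00) = 39.946888
iter 4: u=1.298111  f(a)=+1.872e-08  f'(a)=-1.719e+00  a ← 39.946888 − (+1.872e-08/-1.719e+00) = 39.946888
iter 5: u=1.298111  f(a)=+2.842e-14  f'(a)=-1.719e+00  a ← 39.946888 − (+2.842e-14/-1.719e+00) = 39.946888
converged: |Δa| < 1e-12 after 5 iterations
sag = a·(cosh(S/(2a)) − 1) = 39.946888·(cosh(1.298111) − 1) = 38.656992
T_max/T_min = cosh(S/(2a)) = 1.967710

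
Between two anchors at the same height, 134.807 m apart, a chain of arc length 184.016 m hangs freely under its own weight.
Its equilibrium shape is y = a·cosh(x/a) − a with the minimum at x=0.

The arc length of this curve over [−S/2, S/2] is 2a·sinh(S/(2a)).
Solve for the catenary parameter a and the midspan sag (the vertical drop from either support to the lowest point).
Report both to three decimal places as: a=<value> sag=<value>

seed: a₀ = √(S³/(24(L−S))) = √(134.807³/(24·49.209)) = 45.545007
iter 1: u=1.479932  f(a)=+5.679e+00  f'(a)=-2.673e+00  a ← 45.545007 − (+5.679e+00/-2.673e+00) = 47.669652
iter 2: u=1.413971  f(a)=+4.215e-01  f'(a)=-2.289e+00  a ← 47.669652 − (+4.215e-01/-2.289e+00) = 47.853778
iter 3: u=1.408530  f(a)=+2.735e-03  f'(a)=-2.260e+00  a ← 47.853778 − (+2.735e-03/-2.260e+00) = 47.854988
iter 4: u=1.408495  f(a)=+1.167e-07  f'(a)=-2.260e+00  a ← 47.854988 − (+1.167e-07/-2.260e+00) = 47.854988
iter 5: u=1.408495  f(a)=+0.000e+00  f'(a)=-2.260e+00  a ← 47.854988 − (+0.000e+00/-2.260e+00) = 47.854988
converged: |Δa| < 1e-12 after 5 iterations
sag = a·(cosh(S/(2a)) − 1) = 47.854988·(cosh(1.408495) − 1) = 55.854085
T_max/T_min = cosh(S/(2a)) = 2.167153

a=47.855 sag=55.854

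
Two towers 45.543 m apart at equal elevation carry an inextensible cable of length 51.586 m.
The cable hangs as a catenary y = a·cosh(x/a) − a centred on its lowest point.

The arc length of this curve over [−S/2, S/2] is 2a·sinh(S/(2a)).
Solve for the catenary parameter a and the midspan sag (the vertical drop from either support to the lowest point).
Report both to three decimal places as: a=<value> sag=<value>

seed: a₀ = √(S³/(24(L−S))) = √(45.543³/(24·6.043)) = 25.521167
iter 1: u=0.892259  f(a)=+2.452e-01  f'(a)=-5.124e-01  a ← 25.521167 − (+2.452e-01/-5.124e-01) = 25.999662
iter 2: u=0.875838  f(a)=+7.065e-03  f'(a)=-4.832e-01  a ← 25.999662 − (+7.065e-03/-4.832e-01) = 26.014282
iter 3: u=0.875346  f(a)=+6.252e-06  f'(a)=-4.824e-01  a ← 26.014282 − (+6.252e-06/-4.824e-01) = 26.014295
iter 4: u=0.875346  f(a)=+4.917e-12  f'(a)=-4.824e-01  a ← 26.014295 − (+4.917e-12/-4.824e-01) = 26.014295
converged: |Δa| < 1e-12 after 4 iterations
sag = a·(cosh(S/(2a)) − 1) = 26.014295·(cosh(0.875346) − 1) = 10.619329
T_max/T_min = cosh(S/(2a)) = 1.408211

a=26.014 sag=10.619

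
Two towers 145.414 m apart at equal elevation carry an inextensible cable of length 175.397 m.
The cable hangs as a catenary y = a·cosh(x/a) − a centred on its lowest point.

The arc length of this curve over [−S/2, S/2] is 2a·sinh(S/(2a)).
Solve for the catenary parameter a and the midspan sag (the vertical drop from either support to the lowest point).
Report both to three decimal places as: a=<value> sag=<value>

a=67.301 sag=43.245

seed: a₀ = √(S³/(24(L−S))) = √(145.414³/(24·29.983)) = 65.368146
iter 1: u=1.112270  f(a)=+1.910e+00  f'(a)=-1.036e+00  a ← 65.368146 − (+1.910e+00/-1.036e+00) = 67.212047
iter 2: u=1.081755  f(a)=+8.381e-02  f'(a)=-9.469e-01  a ← 67.212047 − (+8.381e-02/-9.469e-01) = 67.300558
iter 3: u=1.080333  f(a)=+1.777e-04  f'(a)=-9.429e-01  a ← 67.300558 − (+1.777e-04/-9.429e-01) = 67.300746
iter 4: u=1.080330  f(a)=+8.028e-10  f'(a)=-9.429e-01  a ← 67.300746 − (+8.028e-10/-9.429e-01) = 67.300746
iter 5: u=1.080330  f(a)=+2.842e-14  f'(a)=-9.429e-01  a ← 67.300746 − (+2.842e-14/-9.429e-01) = 67.300746
converged: |Δa| < 1e-12 after 5 iterations
sag = a·(cosh(S/(2a)) − 1) = 67.300746·(cosh(1.080330) − 1) = 43.245250
T_max/T_min = cosh(S/(2a)) = 1.642567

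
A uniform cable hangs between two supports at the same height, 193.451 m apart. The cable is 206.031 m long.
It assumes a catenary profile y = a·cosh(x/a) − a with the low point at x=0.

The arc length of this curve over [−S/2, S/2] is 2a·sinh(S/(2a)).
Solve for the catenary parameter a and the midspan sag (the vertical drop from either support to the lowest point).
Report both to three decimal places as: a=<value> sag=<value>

seed: a₀ = √(S³/(24(L−S))) = √(193.451³/(24·12.580)) = 154.849757
iter 1: u=0.624641  f(a)=+2.477e-01  f'(a)=-1.689e-01  a ← 154.849757 − (+2.477e-01/-1.689e-01) = 156.316308
iter 2: u=0.618781  f(a)=+3.563e-03  f'(a)=-1.641e-01  a ← 156.316308 − (+3.563e-03/-1.641e-01) = 156.338024
iter 3: u=0.618695  f(a)=+7.611e-07  f'(a)=-1.640e-01  a ← 156.338024 − (+7.611e-07/-1.640e-01) = 156.338029
iter 4: u=0.618695  f(a)=+2.842e-14  f'(a)=-1.640e-01  a ← 156.338029 − (+2.842e-14/-1.640e-01) = 156.338029
converged: |Δa| < 1e-12 after 4 iterations
sag = a·(cosh(S/(2a)) − 1) = 156.338029·(cosh(0.618695) − 1) = 30.888498
T_max/T_min = cosh(S/(2a)) = 1.197575

a=156.338 sag=30.888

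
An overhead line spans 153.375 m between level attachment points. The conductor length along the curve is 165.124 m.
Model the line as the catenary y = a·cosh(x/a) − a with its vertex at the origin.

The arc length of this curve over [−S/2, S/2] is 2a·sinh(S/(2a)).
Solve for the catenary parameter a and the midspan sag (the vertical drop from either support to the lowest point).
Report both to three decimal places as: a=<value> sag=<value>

a=114.394 sag=26.682

seed: a₀ = √(S³/(24(L−S))) = √(153.375³/(24·11.749)) = 113.116456
iter 1: u=0.677952  f(a)=+2.730e-01  f'(a)=-2.174e-01  a ← 113.116456 − (+2.730e-01/-2.174e-01) = 114.371875
iter 2: u=0.670510  f(a)=+4.611e-03  f'(a)=-2.101e-01  a ← 114.371875 − (+4.611e-03/-2.101e-01) = 114.393817
iter 3: u=0.670382  f(a)=+1.366e-06  f'(a)=-2.100e-01  a ← 114.393817 − (+1.366e-06/-2.100e-01) = 114.393823
iter 4: u=0.670381  f(a)=+1.421e-13  f'(a)=-2.100e-01  a ← 114.393823 − (+1.421e-13/-2.100e-01) = 114.393823
converged: |Δa| < 1e-12 after 4 iterations
sag = a·(cosh(S/(2a)) − 1) = 114.393823·(cosh(0.670381) − 1) = 26.682151
T_max/T_min = cosh(S/(2a)) = 1.233248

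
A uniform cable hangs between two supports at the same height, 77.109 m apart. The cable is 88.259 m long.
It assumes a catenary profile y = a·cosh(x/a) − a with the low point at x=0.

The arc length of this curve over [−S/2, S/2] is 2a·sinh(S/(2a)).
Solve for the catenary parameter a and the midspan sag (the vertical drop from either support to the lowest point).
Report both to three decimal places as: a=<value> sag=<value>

a=42.261 sag=18.841

seed: a₀ = √(S³/(24(L−S))) = √(77.109³/(24·11.150)) = 41.391823
iter 1: u=0.931452  f(a)=+4.938e-01  f'(a)=-5.870e-01  a ← 41.391823 − (+4.938e-01/-5.870e-01) = 42.233098
iter 2: u=0.912898  f(a)=+1.546e-02  f'(a)=-5.507e-01  a ← 42.233098 − (+1.546e-02/-5.507e-01) = 42.261163
iter 3: u=0.912292  f(a)=+1.623e-05  f'(a)=-5.496e-01  a ← 42.261163 − (+1.623e-05/-5.496e-01) = 42.261192
iter 4: u=0.912291  f(a)=+1.791e-11  f'(a)=-5.496e-01  a ← 42.261192 − (+1.791e-11/-5.496e-01) = 42.261192
converged: |Δa| < 1e-12 after 4 iterations
sag = a·(cosh(S/(2a)) − 1) = 42.261192·(cosh(0.912291) − 1) = 18.840536
T_max/T_min = cosh(S/(2a)) = 1.445812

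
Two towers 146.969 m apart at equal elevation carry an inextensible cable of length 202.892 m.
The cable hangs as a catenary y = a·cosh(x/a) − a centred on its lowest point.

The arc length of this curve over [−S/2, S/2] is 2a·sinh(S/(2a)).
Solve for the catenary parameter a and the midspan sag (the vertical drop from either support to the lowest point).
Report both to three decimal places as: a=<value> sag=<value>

a=51.197 sag=62.436

seed: a₀ = √(S³/(24(L−S))) = √(146.969³/(24·55.923)) = 48.633750
iter 1: u=1.510977  f(a)=+6.742e+00  f'(a)=-2.869e+00  a ← 48.633750 − (+6.742e+00/-2.869e+00) = 50.983308
iter 2: u=1.441344  f(a)=+5.194e-01  f'(a)=-2.443e+00  a ← 50.983308 − (+5.194e-01/-2.443e+00) = 51.195908
iter 3: u=1.435359  f(a)=+3.651e-03  f'(a)=-2.409e+00  a ← 51.195908 − (+3.651e-03/-2.409e+00) = 51.197424
iter 4: u=1.435316  f(a)=+1.832e-07  f'(a)=-2.408e+00  a ← 51.197424 − (+1.832e-07/-2.408e+00) = 51.197424
iter 5: u=1.435316  f(a)=+2.842e-14  f'(a)=-2.408e+00  a ← 51.197424 − (+2.842e-14/-2.408e+00) = 51.197424
converged: |Δa| < 1e-12 after 5 iterations
sag = a·(cosh(S/(2a)) − 1) = 51.197424·(cosh(1.435316) − 1) = 62.435613
T_max/T_min = cosh(S/(2a)) = 2.219507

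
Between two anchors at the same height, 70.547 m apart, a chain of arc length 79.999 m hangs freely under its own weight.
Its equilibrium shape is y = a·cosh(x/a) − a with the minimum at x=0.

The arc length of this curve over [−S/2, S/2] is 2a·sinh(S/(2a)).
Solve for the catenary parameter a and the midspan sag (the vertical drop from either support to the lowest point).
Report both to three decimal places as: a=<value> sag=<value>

seed: a₀ = √(S³/(24(L−S))) = √(70.547³/(24·9.452)) = 39.341449
iter 1: u=0.896599  f(a)=+3.873e-01  f'(a)=-5.203e-01  a ← 39.341449 − (+3.873e-01/-5.203e-01) = 40.085823
iter 2: u=0.879949  f(a)=+1.126e-02  f'(a)=-4.904e-01  a ← 40.085823 − (+1.126e-02/-4.904e-01) = 40.108794
iter 3: u=0.879446  f(a)=+1.016e-05  f'(a)=-4.895e-01  a ← 40.108794 − (+1.016e-05/-4.895e-01) = 40.108815
iter 4: u=0.879445  f(a)=+8.299e-12  f'(a)=-4.895e-01  a ← 40.108815 − (+8.299e-12/-4.895e-01) = 40.108815
converged: |Δa| < 1e-12 after 4 iterations
sag = a·(cosh(S/(2a)) − 1) = 40.108815·(cosh(0.879445) − 1) = 16.536371
T_max/T_min = cosh(S/(2a)) = 1.412288

a=40.109 sag=16.536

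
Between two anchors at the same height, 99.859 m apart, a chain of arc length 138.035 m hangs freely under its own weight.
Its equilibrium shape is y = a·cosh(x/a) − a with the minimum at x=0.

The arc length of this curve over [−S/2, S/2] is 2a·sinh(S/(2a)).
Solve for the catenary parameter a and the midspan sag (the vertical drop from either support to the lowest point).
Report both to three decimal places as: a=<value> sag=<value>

a=34.712 sag=42.543

seed: a₀ = √(S³/(24(L−S))) = √(99.859³/(24·38.176)) = 32.967042
iter 1: u=1.514528  f(a)=+4.625e+00  f'(a)=-2.893e+00  a ← 32.967042 − (+4.625e+00/-2.893e+00) = 34.566012
iter 2: u=1.444468  f(a)=+3.578e-01  f'(a)=-2.461e+00  a ← 34.566012 − (+3.578e-01/-2.461e+00) = 34.711403
iter 3: u=1.438418  f(a)=+2.538e-03  f'(a)=-2.426e+00  a ← 34.711403 − (+2.538e-03/-2.426e+00) = 34.712449
iter 4: u=1.438374  f(a)=+1.297e-07  f'(a)=-2.426e+00  a ← 34.712449 − (+1.297e-07/-2.426e+00) = 34.712449
iter 5: u=1.438374  f(a)=-2.842e-14  f'(a)=-2.426e+00  a ← 34.712449 − (-2.842e-14/-2.426e+00) = 34.712449
converged: |Δa| < 1e-12 after 5 iterations
sag = a·(cosh(S/(2a)) − 1) = 34.712449·(cosh(1.438374) − 1) = 42.542774
T_max/T_min = cosh(S/(2a)) = 2.225577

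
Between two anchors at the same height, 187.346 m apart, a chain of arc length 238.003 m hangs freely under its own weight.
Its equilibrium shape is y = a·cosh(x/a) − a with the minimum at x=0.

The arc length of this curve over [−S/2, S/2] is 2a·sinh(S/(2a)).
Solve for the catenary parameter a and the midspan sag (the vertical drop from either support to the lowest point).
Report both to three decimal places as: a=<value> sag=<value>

seed: a₀ = √(S³/(24(L−S))) = √(187.346³/(24·50.657)) = 73.542990
iter 1: u=1.273718  f(a)=+4.272e+00  f'(a)=-1.614e+00  a ← 73.542990 − (+4.272e+00/-1.614e+00) = 76.188792
iter 2: u=1.229485  f(a)=+2.413e-01  f'(a)=-1.437e+00  a ← 76.188792 − (+2.413e-01/-1.437e+00) = 76.356770
iter 3: u=1.226781  f(a)=+8.724e-04  f'(a)=-1.426e+00  a ← 76.356770 − (+8.724e-04/-1.426e+00) = 76.357381
iter 4: u=1.226771  f(a)=+1.149e-08  f'(a)=-1.426e+00  a ← 76.357381 − (+1.149e-08/-1.426e+00) = 76.357381
iter 5: u=1.226771  f(a)=-2.842e-14  f'(a)=-1.426e+00  a ← 76.357381 − (-2.842e-14/-1.426e+00) = 76.357381
converged: |Δa| < 1e-12 after 5 iterations
sag = a·(cosh(S/(2a)) − 1) = 76.357381·(cosh(1.226771) − 1) = 65.035004
T_max/T_min = cosh(S/(2a)) = 1.851719

a=76.357 sag=65.035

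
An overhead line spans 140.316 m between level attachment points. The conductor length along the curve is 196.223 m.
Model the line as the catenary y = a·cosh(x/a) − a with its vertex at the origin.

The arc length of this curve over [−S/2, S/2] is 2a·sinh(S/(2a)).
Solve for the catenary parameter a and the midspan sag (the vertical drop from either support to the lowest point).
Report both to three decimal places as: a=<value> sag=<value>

a=47.872 sag=61.296

seed: a₀ = √(S³/(24(L−S))) = √(140.316³/(24·55.907)) = 45.375568
iter 1: u=1.546162  f(a)=+7.076e+00  f'(a)=-3.106e+00  a ← 45.375568 − (+7.076e+00/-3.106e+00) = 47.653803
iter 2: u=1.472243  f(a)=+5.678e-01  f'(a)=-2.626e+00  a ← 47.653803 − (+5.678e-01/-2.626e+00) = 47.870061
iter 3: u=1.465592  f(a)=+4.362e-03  f'(a)=-2.585e+00  a ← 47.870061 − (+4.362e-03/-2.585e+00) = 47.871748
iter 4: u=1.465541  f(a)=+2.617e-07  f'(a)=-2.585e+00  a ← 47.871748 − (+2.617e-07/-2.585e+00) = 47.871748
iter 5: u=1.465541  f(a)=-5.684e-14  f'(a)=-2.585e+00  a ← 47.871748 − (-5.684e-14/-2.585e+00) = 47.871748
converged: |Δa| < 1e-12 after 5 iterations
sag = a·(cosh(S/(2a)) − 1) = 47.871748·(cosh(1.465541) − 1) = 61.295879
T_max/T_min = cosh(S/(2a)) = 2.280419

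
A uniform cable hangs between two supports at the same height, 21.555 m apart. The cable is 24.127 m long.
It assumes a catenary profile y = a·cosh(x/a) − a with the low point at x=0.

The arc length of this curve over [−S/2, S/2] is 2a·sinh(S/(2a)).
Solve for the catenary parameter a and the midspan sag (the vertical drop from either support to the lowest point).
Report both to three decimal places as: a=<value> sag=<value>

a=12.959 sag=4.746

seed: a₀ = √(S³/(24(L−S))) = √(21.555³/(24·2.572)) = 12.737404
iter 1: u=0.846130  f(a)=+9.365e-02  f'(a)=-4.335e-01  a ← 12.737404 − (+9.365e-02/-4.335e-01) = 12.953441
iter 2: u=0.832018  f(a)=+2.436e-03  f'(a)=-4.112e-01  a ← 12.953441 − (+2.436e-03/-4.112e-01) = 12.959364
iter 3: u=0.831638  f(a)=+1.745e-06  f'(a)=-4.106e-01  a ← 12.959364 − (+1.745e-06/-4.106e-01) = 12.959369
iter 4: u=0.831638  f(a)=+8.953e-13  f'(a)=-4.106e-01  a ← 12.959369 − (+8.953e-13/-4.106e-01) = 12.959369
converged: |Δa| < 1e-12 after 4 iterations
sag = a·(cosh(S/(2a)) − 1) = 12.959369·(cosh(0.831638) − 1) = 4.745808
T_max/T_min = cosh(S/(2a)) = 1.366207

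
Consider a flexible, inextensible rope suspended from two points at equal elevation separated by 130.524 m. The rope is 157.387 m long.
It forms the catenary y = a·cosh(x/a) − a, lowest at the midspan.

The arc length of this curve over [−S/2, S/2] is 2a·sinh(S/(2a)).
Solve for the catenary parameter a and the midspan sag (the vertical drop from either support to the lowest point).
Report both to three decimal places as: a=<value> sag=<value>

a=60.462 sag=38.777

seed: a₀ = √(S³/(24(L−S))) = √(130.524³/(24·26.863)) = 58.729011
iter 1: u=1.111240  f(a)=+1.708e+00  f'(a)=-1.033e+00  a ← 58.729011 − (+1.708e+00/-1.033e+00) = 60.382844
iter 2: u=1.080804  f(a)=+7.481e-02  f'(a)=-9.442e-01  a ← 60.382844 − (+7.481e-02/-9.442e-01) = 60.462080
iter 3: u=1.079387  f(a)=+1.581e-04  f'(a)=-9.402e-01  a ← 60.462080 − (+1.581e-04/-9.402e-01) = 60.462248
iter 4: u=1.079384  f(a)=+7.088e-10  f'(a)=-9.402e-01  a ← 60.462248 − (+7.088e-10/-9.402e-01) = 60.462248
iter 5: u=1.079384  f(a)=+0.000e+00  f'(a)=-9.402e-01  a ← 60.462248 − (+0.000e+00/-9.402e-01) = 60.462248
converged: |Δa| < 1e-12 after 5 iterations
sag = a·(cosh(S/(2a)) − 1) = 60.462248·(cosh(1.079384) − 1) = 38.776607
T_max/T_min = cosh(S/(2a)) = 1.641336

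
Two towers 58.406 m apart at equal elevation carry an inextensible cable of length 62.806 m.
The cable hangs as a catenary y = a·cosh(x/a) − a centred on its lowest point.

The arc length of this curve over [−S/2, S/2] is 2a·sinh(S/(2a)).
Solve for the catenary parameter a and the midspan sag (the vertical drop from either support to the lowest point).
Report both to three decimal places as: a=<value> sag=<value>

a=43.919 sag=10.072

seed: a₀ = √(S³/(24(L−S))) = √(58.406³/(24·4.400)) = 43.436441
iter 1: u=0.672316  f(a)=+1.005e-01  f'(a)=-2.119e-01  a ← 43.436441 − (+1.005e-01/-2.119e-01) = 43.910807
iter 2: u=0.665053  f(a)=+1.670e-03  f'(a)=-2.049e-01  a ← 43.910807 − (+1.670e-03/-2.049e-01) = 43.918959
iter 3: u=0.664929  f(a)=+4.786e-07  f'(a)=-2.048e-01  a ← 43.918959 − (+4.786e-07/-2.048e-01) = 43.918961
iter 4: u=0.664929  f(a)=+2.842e-14  f'(a)=-2.048e-01  a ← 43.918961 − (+2.842e-14/-2.048e-01) = 43.918961
converged: |Δa| < 1e-12 after 4 iterations
sag = a·(cosh(S/(2a)) − 1) = 43.918961·(cosh(0.664929) − 1) = 10.071997
T_max/T_min = cosh(S/(2a)) = 1.229331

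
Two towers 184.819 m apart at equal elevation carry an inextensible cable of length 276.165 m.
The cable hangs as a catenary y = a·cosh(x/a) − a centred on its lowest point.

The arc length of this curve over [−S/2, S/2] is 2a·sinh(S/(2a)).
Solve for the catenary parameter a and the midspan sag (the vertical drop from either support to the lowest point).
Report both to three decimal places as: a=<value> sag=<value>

a=57.260 sag=92.224

seed: a₀ = √(S³/(24(L−S))) = √(184.819³/(24·91.346)) = 53.662331
iter 1: u=1.722055  f(a)=+1.454e+01  f'(a)=-4.527e+00  a ← 53.662331 − (+1.454e+01/-4.527e+00) = 56.874347
iter 2: u=1.624801  f(a)=+1.408e+00  f'(a)=-3.689e+00  a ← 56.874347 − (+1.408e+00/-3.689e+00) = 57.255952
iter 3: u=1.613972  f(a)=+1.632e-02  f'(a)=-3.604e+00  a ← 57.255952 − (+1.632e-02/-3.604e+00) = 57.260480
iter 4: u=1.613844  f(a)=+2.250e-06  f'(a)=-3.603e+00  a ← 57.260480 − (+2.250e-06/-3.603e+00) = 57.260481
iter 5: u=1.613844  f(a)=+5.684e-14  f'(a)=-3.603e+00  a ← 57.260481 − (+5.684e-14/-3.603e+00) = 57.260481
converged: |Δa| < 1e-12 after 5 iterations
sag = a·(cosh(S/(2a)) − 1) = 57.260481·(cosh(1.613844) − 1) = 92.223764
T_max/T_min = cosh(S/(2a)) = 2.610601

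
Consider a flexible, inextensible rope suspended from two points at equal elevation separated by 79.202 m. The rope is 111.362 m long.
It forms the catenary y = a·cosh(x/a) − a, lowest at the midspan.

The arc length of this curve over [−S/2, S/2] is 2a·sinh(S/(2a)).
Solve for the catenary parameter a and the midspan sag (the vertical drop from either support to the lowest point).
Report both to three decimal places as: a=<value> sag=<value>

seed: a₀ = √(S³/(24(L−S))) = √(79.202³/(24·32.160)) = 25.371175
iter 1: u=1.560866  f(a)=+4.153e+00  f'(a)=-3.209e+00  a ← 25.371175 − (+4.153e+00/-3.209e+00) = 26.665234
iter 2: u=1.485117  f(a)=+3.389e-01  f'(a)=-2.705e+00  a ← 26.665234 − (+3.389e-01/-2.705e+00) = 26.790515
iter 3: u=1.478172  f(a)=+2.699e-03  f'(a)=-2.662e+00  a ← 26.790515 − (+2.699e-03/-2.662e+00) = 26.791529
iter 4: u=1.478116  f(a)=+1.743e-07  f'(a)=-2.662e+00  a ← 26.791529 − (+1.743e-07/-2.662e+00) = 26.791529
iter 5: u=1.478116  f(a)=+1.421e-14  f'(a)=-2.662e+00  a ← 26.791529 − (+1.421e-14/-2.662e+00) = 26.791529
converged: |Δa| < 1e-12 after 5 iterations
sag = a·(cosh(S/(2a)) − 1) = 26.791529·(cosh(1.478116) − 1) = 34.999731
T_max/T_min = cosh(S/(2a)) = 2.306373

a=26.792 sag=35.000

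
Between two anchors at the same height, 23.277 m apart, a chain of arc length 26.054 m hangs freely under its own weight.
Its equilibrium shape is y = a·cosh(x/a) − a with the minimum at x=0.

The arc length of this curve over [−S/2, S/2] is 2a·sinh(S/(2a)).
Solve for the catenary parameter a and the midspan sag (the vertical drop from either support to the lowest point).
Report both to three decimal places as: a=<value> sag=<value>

a=13.996 sag=5.124

seed: a₀ = √(S³/(24(L−S))) = √(23.277³/(24·2.777)) = 13.756151
iter 1: u=0.846058  f(a)=+1.011e-01  f'(a)=-4.334e-01  a ← 13.756151 − (+1.011e-01/-4.334e-01) = 13.989429
iter 2: u=0.831950  f(a)=+2.629e-03  f'(a)=-4.111e-01  a ← 13.989429 − (+2.629e-03/-4.111e-01) = 13.995824
iter 3: u=0.831569  f(a)=+1.883e-06  f'(a)=-4.105e-01  a ← 13.995824 − (+1.883e-06/-4.105e-01) = 13.995829
iter 4: u=0.831569  f(a)=+9.663e-13  f'(a)=-4.105e-01  a ← 13.995829 − (+9.663e-13/-4.105e-01) = 13.995829
converged: |Δa| < 1e-12 after 4 iterations
sag = a·(cosh(S/(2a)) − 1) = 13.995829·(cosh(0.831569) − 1) = 5.124473
T_max/T_min = cosh(S/(2a)) = 1.366143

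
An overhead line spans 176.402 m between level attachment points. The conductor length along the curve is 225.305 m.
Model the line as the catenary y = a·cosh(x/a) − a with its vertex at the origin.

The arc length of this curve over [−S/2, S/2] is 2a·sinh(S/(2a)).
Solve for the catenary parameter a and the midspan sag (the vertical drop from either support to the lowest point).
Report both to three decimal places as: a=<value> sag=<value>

seed: a₀ = √(S³/(24(L−S))) = √(176.402³/(24·48.903)) = 68.388312
iter 1: u=1.289709  f(a)=+4.232e+00  f'(a)=-1.683e+00  a ← 68.388312 − (+4.232e+00/-1.683e+00) = 70.903435
iter 2: u=1.243959  f(a)=+2.447e-01  f'(a)=-1.493e+00  a ← 70.903435 − (+2.447e-01/-1.493e+00) = 71.067291
iter 3: u=1.241091  f(a)=+9.288e-04  f'(a)=-1.482e+00  a ← 71.067291 − (+9.288e-04/-1.482e+00) = 71.067917
iter 4: u=1.241080  f(a)=+1.350e-08  f'(a)=-1.482e+00  a ← 71.067917 − (+1.350e-08/-1.482e+00) = 71.067917
iter 5: u=1.241080  f(a)=-2.842e-14  f'(a)=-1.482e+00  a ← 71.067917 − (-2.842e-14/-1.482e+00) = 71.067917
converged: |Δa| < 1e-12 after 5 iterations
sag = a·(cosh(S/(2a)) − 1) = 71.067917·(cosh(1.241080) − 1) = 62.128309
T_max/T_min = cosh(S/(2a)) = 1.874210

a=71.068 sag=62.128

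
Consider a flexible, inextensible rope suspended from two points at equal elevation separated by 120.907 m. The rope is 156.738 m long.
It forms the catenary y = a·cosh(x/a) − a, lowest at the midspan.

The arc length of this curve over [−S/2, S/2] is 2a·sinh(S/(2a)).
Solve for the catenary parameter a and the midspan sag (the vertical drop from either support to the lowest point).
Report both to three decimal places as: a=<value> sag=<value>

a=47.228 sag=44.272

seed: a₀ = √(S³/(24(L−S))) = √(120.907³/(24·35.831)) = 45.335883
iter 1: u=1.333458  f(a)=+3.324e+00  f'(a)=-1.880e+00  a ← 45.335883 − (+3.324e+00/-1.880e+00) = 47.103683
iter 2: u=1.283413  f(a)=+2.043e-01  f'(a)=-1.656e+00  a ← 47.103683 − (+2.043e-01/-1.656e+00) = 47.227088
iter 3: u=1.280060  f(a)=+8.837e-04  f'(a)=-1.641e+00  a ← 47.227088 − (+8.837e-04/-1.641e+00) = 47.227627
iter 4: u=1.280045  f(a)=+1.669e-08  f'(a)=-1.641e+00  a ← 47.227627 − (+1.669e-08/-1.641e+00) = 47.227627
iter 5: u=1.280045  f(a)=+2.842e-14  f'(a)=-1.641e+00  a ← 47.227627 − (+2.842e-14/-1.641e+00) = 47.227627
converged: |Δa| < 1e-12 after 5 iterations
sag = a·(cosh(S/(2a)) − 1) = 47.227627·(cosh(1.280045) − 1) = 44.271821
T_max/T_min = cosh(S/(2a)) = 1.937414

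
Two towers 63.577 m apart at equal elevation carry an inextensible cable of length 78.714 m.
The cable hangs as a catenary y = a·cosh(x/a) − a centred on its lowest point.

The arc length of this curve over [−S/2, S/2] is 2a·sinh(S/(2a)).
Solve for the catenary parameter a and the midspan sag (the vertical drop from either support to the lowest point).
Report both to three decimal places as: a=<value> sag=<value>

seed: a₀ = √(S³/(24(L−S))) = √(63.577³/(24·15.137)) = 26.596502
iter 1: u=1.195214  f(a)=+1.119e+00  f'(a)=-1.309e+00  a ← 26.596502 − (+1.119e+00/-1.309e+00) = 27.450866
iter 2: u=1.158014  f(a)=+5.617e-02  f'(a)=-1.181e+00  a ← 27.450866 − (+5.617e-02/-1.181e+00) = 27.498429
iter 3: u=1.156012  f(a)=+1.581e-04  f'(a)=-1.174e+00  a ← 27.498429 − (+1.581e-04/-1.174e+00) = 27.498563
iter 4: u=1.156006  f(a)=+1.262e-09  f'(a)=-1.174e+00  a ← 27.498563 − (+1.262e-09/-1.174e+00) = 27.498563
iter 5: u=1.156006  f(a)=+0.000e+00  f'(a)=-1.174e+00  a ← 27.498563 − (+0.000e+00/-1.174e+00) = 27.498563
converged: |Δa| < 1e-12 after 5 iterations
sag = a·(cosh(S/(2a)) − 1) = 27.498563·(cosh(1.156006) − 1) = 20.513356
T_max/T_min = cosh(S/(2a)) = 1.745979

a=27.499 sag=20.513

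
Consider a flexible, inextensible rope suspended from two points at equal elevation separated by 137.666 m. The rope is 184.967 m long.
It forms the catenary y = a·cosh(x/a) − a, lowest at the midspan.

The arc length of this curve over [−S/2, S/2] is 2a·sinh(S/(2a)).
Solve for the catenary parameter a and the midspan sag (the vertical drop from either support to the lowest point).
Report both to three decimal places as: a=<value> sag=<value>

seed: a₀ = √(S³/(24(L−S))) = √(137.666³/(24·47.301)) = 47.940136
iter 1: u=1.435812  f(a)=+5.122e+00  f'(a)=-2.411e+00  a ← 47.940136 − (+5.122e+00/-2.411e+00) = 50.064318
iter 2: u=1.374891  f(a)=+3.601e-01  f'(a)=-2.083e+00  a ← 50.064318 − (+3.601e-01/-2.083e+00) = 50.237185
iter 3: u=1.370160  f(a)=+2.077e-03  f'(a)=-2.059e+00  a ← 50.237185 − (+2.077e-03/-2.059e+00) = 50.238194
iter 4: u=1.370133  f(a)=+7.003e-08  f'(a)=-2.059e+00  a ← 50.238194 − (+7.003e-08/-2.059e+00) = 50.238194
iter 5: u=1.370133  f(a)=+0.000e+00  f'(a)=-2.059e+00  a ← 50.238194 − (+0.000e+00/-2.059e+00) = 50.238194
converged: |Δa| < 1e-12 after 5 iterations
sag = a·(cosh(S/(2a)) − 1) = 50.238194·(cosh(1.370133) − 1) = 55.009485
T_max/T_min = cosh(S/(2a)) = 2.094973

a=50.238 sag=55.009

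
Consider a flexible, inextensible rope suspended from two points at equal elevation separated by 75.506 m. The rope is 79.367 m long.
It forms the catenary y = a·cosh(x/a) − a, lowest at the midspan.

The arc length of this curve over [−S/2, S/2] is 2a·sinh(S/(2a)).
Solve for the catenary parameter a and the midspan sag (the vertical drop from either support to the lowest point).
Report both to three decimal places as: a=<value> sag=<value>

seed: a₀ = √(S³/(24(L−S))) = √(75.506³/(24·3.861)) = 68.157974
iter 1: u=0.553904  f(a)=+5.966e-02  f'(a)=-1.168e-01  a ← 68.157974 − (+5.966e-02/-1.168e-01) = 68.668754
iter 2: u=0.549784  f(a)=+6.773e-04  f'(a)=-1.142e-01  a ← 68.668754 − (+6.773e-04/-1.142e-01) = 68.674687
iter 3: u=0.549737  f(a)=+8.952e-08  f'(a)=-1.141e-01  a ← 68.674687 − (+8.952e-08/-1.141e-01) = 68.674688
iter 4: u=0.549737  f(a)=+0.000e+00  f'(a)=-1.141e-01  a ← 68.674688 − (+0.000e+00/-1.141e-01) = 68.674688
converged: |Δa| < 1e-12 after 4 iterations
sag = a·(cosh(S/(2a)) − 1) = 68.674688·(cosh(0.549737) − 1) = 10.641092
T_max/T_min = cosh(S/(2a)) = 1.154949

a=68.675 sag=10.641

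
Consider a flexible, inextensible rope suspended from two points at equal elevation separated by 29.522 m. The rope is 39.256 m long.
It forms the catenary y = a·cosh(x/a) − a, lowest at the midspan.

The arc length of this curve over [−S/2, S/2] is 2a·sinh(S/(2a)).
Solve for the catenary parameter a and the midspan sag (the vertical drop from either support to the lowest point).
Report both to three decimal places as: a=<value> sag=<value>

seed: a₀ = √(S³/(24(L−S))) = √(29.522³/(24·9.734)) = 10.494636
iter 1: u=1.406528  f(a)=+1.009e+00  f'(a)=-2.249e+00  a ← 10.494636 − (+1.009e+00/-2.249e+00) = 10.943503
iter 2: u=1.348837  f(a)=+6.838e-02  f'(a)=-1.954e+00  a ← 10.943503 − (+6.838e-02/-1.954e+00) = 10.978502
iter 3: u=1.344537  f(a)=+3.641e-04  f'(a)=-1.933e+00  a ← 10.978502 − (+3.641e-04/-1.933e+00) = 10.978690
iter 4: u=1.344514  f(a)=+1.045e-08  f'(a)=-1.933e+00  a ← 10.978690 − (+1.045e-08/-1.933e+00) = 10.978690
iter 5: u=1.344514  f(a)=-7.105e-15  f'(a)=-1.933e+00  a ← 10.978690 − (-7.105e-15/-1.933e+00) = 10.978690
converged: |Δa| < 1e-12 after 5 iterations
sag = a·(cosh(S/(2a)) − 1) = 10.978690·(cosh(1.344514) − 1) = 11.511086
T_max/T_min = cosh(S/(2a)) = 2.048493

a=10.979 sag=11.511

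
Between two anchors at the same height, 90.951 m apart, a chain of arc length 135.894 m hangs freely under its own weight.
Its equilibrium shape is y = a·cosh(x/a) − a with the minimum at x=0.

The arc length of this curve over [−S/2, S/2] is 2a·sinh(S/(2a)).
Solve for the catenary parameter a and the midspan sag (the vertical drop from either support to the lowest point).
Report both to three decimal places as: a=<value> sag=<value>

a=28.181 sag=45.378

seed: a₀ = √(S³/(24(L−S))) = √(90.951³/(24·44.943)) = 26.410375
iter 1: u=1.721880  f(a)=+7.153e+00  f'(a)=-4.525e+00  a ← 26.410375 − (+7.153e+00/-4.525e+00) = 27.990939
iter 2: u=1.624651  f(a)=+6.924e-01  f'(a)=-3.688e+00  a ← 27.990939 − (+6.924e-01/-3.688e+00) = 28.178679
iter 3: u=1.613827  f(a)=+8.024e-03  f'(a)=-3.603e+00  a ← 28.178679 − (+8.024e-03/-3.603e+00) = 28.180906
iter 4: u=1.613699  f(a)=+1.105e-06  f'(a)=-3.602e+00  a ← 28.180906 − (+1.105e-06/-3.602e+00) = 28.180907
iter 5: u=1.613699  f(a)=+5.684e-14  f'(a)=-3.602e+00  a ← 28.180907 − (+5.684e-14/-3.602e+00) = 28.180907
converged: |Δa| < 1e-12 after 5 iterations
sag = a·(cosh(S/(2a)) − 1) = 28.180907·(cosh(1.613699) − 1) = 45.378310
T_max/T_min = cosh(S/(2a)) = 2.610250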